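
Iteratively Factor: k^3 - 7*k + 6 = (k + 3)*(k^2 - 3*k + 2) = (k - 1)*(k + 3)*(k - 2)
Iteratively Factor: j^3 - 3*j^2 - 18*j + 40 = (j - 5)*(j^2 + 2*j - 8) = (j - 5)*(j + 4)*(j - 2)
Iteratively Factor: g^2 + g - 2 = (g + 2)*(g - 1)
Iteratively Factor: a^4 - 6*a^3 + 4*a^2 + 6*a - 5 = (a + 1)*(a^3 - 7*a^2 + 11*a - 5) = (a - 1)*(a + 1)*(a^2 - 6*a + 5) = (a - 5)*(a - 1)*(a + 1)*(a - 1)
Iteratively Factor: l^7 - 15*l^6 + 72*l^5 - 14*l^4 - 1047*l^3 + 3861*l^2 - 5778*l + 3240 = (l + 4)*(l^6 - 19*l^5 + 148*l^4 - 606*l^3 + 1377*l^2 - 1647*l + 810) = (l - 3)*(l + 4)*(l^5 - 16*l^4 + 100*l^3 - 306*l^2 + 459*l - 270) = (l - 3)*(l - 2)*(l + 4)*(l^4 - 14*l^3 + 72*l^2 - 162*l + 135) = (l - 3)^2*(l - 2)*(l + 4)*(l^3 - 11*l^2 + 39*l - 45) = (l - 3)^3*(l - 2)*(l + 4)*(l^2 - 8*l + 15) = (l - 5)*(l - 3)^3*(l - 2)*(l + 4)*(l - 3)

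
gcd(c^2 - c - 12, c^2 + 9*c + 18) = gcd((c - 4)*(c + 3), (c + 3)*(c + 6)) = c + 3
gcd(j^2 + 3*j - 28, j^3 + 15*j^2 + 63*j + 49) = j + 7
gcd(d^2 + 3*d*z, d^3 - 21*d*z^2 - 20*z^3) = 1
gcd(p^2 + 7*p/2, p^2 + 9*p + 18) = 1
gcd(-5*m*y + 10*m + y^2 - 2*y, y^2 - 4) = y - 2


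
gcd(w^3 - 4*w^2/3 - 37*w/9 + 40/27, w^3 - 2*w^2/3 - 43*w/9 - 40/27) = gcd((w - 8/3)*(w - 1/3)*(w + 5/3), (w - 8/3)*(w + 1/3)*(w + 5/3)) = w^2 - w - 40/9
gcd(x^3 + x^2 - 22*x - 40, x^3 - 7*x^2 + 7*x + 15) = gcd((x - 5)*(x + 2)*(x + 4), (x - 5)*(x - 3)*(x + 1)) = x - 5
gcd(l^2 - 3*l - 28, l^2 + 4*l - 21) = 1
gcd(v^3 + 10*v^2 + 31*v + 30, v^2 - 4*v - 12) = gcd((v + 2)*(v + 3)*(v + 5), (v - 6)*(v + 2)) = v + 2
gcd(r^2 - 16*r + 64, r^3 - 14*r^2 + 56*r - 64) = r - 8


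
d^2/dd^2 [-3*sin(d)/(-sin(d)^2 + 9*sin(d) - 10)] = 3*(-sin(d)^5 - 9*sin(d)^4 + 62*sin(d)^3 - 90*sin(d)^2 - 160*sin(d) + 180)/(sin(d)^2 - 9*sin(d) + 10)^3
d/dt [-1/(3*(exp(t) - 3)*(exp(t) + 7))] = 2*(exp(t) + 2)*exp(t)/(3*(exp(t) - 3)^2*(exp(t) + 7)^2)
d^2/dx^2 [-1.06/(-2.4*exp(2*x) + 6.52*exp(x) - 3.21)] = ((6.9112 - 10.176*exp(x))*(2.4*exp(2*x) - 6.52*exp(x) + 3.21) + 1.06*(4.8*exp(x) - 6.52)*(9.6*exp(x) - 13.04)*exp(x))*exp(x)/(2.4*exp(2*x) - 6.52*exp(x) + 3.21)^3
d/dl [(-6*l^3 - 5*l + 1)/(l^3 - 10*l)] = (130*l^3 - 3*l^2 + 10)/(l^2*(l^4 - 20*l^2 + 100))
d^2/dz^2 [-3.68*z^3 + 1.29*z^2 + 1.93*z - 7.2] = 2.58 - 22.08*z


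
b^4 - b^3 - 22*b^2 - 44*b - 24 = (b - 6)*(b + 1)*(b + 2)^2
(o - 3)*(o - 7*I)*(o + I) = o^3 - 3*o^2 - 6*I*o^2 + 7*o + 18*I*o - 21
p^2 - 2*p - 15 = (p - 5)*(p + 3)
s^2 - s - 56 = (s - 8)*(s + 7)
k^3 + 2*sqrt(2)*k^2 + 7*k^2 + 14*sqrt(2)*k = k*(k + 7)*(k + 2*sqrt(2))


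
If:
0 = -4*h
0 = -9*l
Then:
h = 0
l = 0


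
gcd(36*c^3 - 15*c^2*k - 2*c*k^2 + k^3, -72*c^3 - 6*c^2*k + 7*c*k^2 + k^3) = 12*c^2 - c*k - k^2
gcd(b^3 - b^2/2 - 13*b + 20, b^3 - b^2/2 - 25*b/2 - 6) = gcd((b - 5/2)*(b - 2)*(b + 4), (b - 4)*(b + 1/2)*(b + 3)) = 1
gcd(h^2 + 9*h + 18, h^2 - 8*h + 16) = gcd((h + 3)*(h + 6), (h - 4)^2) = 1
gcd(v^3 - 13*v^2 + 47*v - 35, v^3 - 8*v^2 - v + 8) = v - 1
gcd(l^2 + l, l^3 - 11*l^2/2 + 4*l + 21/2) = l + 1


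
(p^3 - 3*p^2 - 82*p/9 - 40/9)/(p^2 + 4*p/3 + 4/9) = (3*p^2 - 11*p - 20)/(3*p + 2)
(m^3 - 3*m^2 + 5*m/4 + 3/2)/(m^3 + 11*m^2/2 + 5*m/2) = (m^2 - 7*m/2 + 3)/(m*(m + 5))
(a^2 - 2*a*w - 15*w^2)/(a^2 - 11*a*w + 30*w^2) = (-a - 3*w)/(-a + 6*w)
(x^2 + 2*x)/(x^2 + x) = (x + 2)/(x + 1)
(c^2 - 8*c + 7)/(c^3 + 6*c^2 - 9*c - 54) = (c^2 - 8*c + 7)/(c^3 + 6*c^2 - 9*c - 54)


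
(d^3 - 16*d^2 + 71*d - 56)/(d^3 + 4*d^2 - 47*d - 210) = (d^2 - 9*d + 8)/(d^2 + 11*d + 30)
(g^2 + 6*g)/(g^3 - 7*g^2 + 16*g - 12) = g*(g + 6)/(g^3 - 7*g^2 + 16*g - 12)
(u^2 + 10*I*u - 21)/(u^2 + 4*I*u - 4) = (u^2 + 10*I*u - 21)/(u^2 + 4*I*u - 4)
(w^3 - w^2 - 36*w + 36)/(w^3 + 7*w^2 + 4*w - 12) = (w - 6)/(w + 2)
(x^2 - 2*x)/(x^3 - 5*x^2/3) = 3*(x - 2)/(x*(3*x - 5))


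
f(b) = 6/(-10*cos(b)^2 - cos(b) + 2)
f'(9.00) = 1.47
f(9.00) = -1.11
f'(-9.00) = -1.47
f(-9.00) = -1.11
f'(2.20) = 68.26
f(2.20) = -6.86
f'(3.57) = -1.49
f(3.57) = -1.12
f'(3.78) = -4.05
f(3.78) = -1.65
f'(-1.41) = 9.92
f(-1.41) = 3.79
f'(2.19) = 83.45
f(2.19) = -7.61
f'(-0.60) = 1.87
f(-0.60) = -1.06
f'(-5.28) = -29.16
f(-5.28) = -4.20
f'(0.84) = -6.58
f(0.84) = -1.92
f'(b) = 6*(-20*sin(b)*cos(b) - sin(b))/(-10*cos(b)^2 - cos(b) + 2)^2 = -6*(20*cos(b) + 1)*sin(b)/(10*cos(b)^2 + cos(b) - 2)^2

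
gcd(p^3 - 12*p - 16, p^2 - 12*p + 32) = p - 4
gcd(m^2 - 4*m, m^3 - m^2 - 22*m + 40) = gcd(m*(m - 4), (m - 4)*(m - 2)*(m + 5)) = m - 4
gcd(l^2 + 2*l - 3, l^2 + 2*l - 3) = l^2 + 2*l - 3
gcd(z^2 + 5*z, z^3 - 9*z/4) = z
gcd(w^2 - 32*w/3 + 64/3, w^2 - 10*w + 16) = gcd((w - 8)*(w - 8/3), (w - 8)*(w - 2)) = w - 8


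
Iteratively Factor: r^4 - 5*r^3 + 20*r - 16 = (r - 2)*(r^3 - 3*r^2 - 6*r + 8) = (r - 4)*(r - 2)*(r^2 + r - 2) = (r - 4)*(r - 2)*(r - 1)*(r + 2)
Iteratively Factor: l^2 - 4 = (l - 2)*(l + 2)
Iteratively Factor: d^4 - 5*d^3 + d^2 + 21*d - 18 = (d - 3)*(d^3 - 2*d^2 - 5*d + 6) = (d - 3)*(d + 2)*(d^2 - 4*d + 3) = (d - 3)*(d - 1)*(d + 2)*(d - 3)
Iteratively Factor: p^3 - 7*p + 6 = (p - 1)*(p^2 + p - 6) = (p - 1)*(p + 3)*(p - 2)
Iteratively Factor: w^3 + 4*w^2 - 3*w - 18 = (w - 2)*(w^2 + 6*w + 9) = (w - 2)*(w + 3)*(w + 3)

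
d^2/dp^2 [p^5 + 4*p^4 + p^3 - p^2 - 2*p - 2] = 20*p^3 + 48*p^2 + 6*p - 2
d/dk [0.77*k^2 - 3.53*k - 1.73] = 1.54*k - 3.53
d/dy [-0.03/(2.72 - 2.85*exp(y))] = -0.0855*exp(y)/(2.85*exp(y) - 2.72)^2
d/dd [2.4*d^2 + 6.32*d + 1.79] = 4.8*d + 6.32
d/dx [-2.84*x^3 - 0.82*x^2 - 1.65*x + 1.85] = -8.52*x^2 - 1.64*x - 1.65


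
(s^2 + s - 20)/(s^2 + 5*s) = (s - 4)/s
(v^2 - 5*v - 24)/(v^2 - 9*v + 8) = (v + 3)/(v - 1)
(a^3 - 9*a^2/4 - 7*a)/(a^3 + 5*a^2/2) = (4*a^2 - 9*a - 28)/(2*a*(2*a + 5))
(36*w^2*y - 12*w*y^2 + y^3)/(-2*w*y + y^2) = (-36*w^2 + 12*w*y - y^2)/(2*w - y)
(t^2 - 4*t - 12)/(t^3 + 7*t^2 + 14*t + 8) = (t - 6)/(t^2 + 5*t + 4)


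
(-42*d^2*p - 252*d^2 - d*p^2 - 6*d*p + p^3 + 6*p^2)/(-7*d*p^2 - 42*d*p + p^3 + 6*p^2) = (6*d + p)/p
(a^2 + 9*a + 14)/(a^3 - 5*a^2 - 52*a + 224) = (a + 2)/(a^2 - 12*a + 32)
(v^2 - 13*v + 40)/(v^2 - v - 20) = (v - 8)/(v + 4)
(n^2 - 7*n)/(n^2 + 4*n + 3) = n*(n - 7)/(n^2 + 4*n + 3)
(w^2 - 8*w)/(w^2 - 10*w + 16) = w/(w - 2)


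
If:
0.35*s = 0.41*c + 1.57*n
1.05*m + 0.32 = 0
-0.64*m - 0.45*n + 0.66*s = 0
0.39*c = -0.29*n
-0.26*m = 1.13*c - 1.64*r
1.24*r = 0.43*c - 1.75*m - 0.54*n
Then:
No Solution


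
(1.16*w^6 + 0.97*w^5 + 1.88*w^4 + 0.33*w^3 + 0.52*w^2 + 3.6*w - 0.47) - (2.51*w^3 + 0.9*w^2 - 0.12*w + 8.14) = 1.16*w^6 + 0.97*w^5 + 1.88*w^4 - 2.18*w^3 - 0.38*w^2 + 3.72*w - 8.61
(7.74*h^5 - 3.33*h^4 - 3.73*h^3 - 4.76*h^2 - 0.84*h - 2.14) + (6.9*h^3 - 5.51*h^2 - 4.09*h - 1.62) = 7.74*h^5 - 3.33*h^4 + 3.17*h^3 - 10.27*h^2 - 4.93*h - 3.76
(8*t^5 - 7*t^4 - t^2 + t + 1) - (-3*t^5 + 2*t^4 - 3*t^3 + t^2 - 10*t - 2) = 11*t^5 - 9*t^4 + 3*t^3 - 2*t^2 + 11*t + 3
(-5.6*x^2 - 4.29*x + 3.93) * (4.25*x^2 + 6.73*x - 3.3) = -23.8*x^4 - 55.9205*x^3 + 6.3108*x^2 + 40.6059*x - 12.969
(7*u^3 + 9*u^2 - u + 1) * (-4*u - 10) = -28*u^4 - 106*u^3 - 86*u^2 + 6*u - 10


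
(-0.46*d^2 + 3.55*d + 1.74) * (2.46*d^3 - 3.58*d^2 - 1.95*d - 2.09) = -1.1316*d^5 + 10.3798*d^4 - 7.5316*d^3 - 12.1903*d^2 - 10.8125*d - 3.6366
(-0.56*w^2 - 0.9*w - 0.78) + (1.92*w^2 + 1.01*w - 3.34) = 1.36*w^2 + 0.11*w - 4.12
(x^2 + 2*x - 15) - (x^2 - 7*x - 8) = 9*x - 7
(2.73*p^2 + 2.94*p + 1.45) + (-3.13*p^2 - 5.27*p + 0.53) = -0.4*p^2 - 2.33*p + 1.98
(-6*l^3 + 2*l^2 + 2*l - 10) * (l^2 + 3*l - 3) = -6*l^5 - 16*l^4 + 26*l^3 - 10*l^2 - 36*l + 30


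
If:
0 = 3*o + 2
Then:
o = -2/3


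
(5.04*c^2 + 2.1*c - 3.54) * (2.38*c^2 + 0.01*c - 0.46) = 11.9952*c^4 + 5.0484*c^3 - 10.7226*c^2 - 1.0014*c + 1.6284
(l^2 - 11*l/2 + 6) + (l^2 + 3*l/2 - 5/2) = 2*l^2 - 4*l + 7/2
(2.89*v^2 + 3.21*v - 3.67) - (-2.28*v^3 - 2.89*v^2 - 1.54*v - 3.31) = 2.28*v^3 + 5.78*v^2 + 4.75*v - 0.36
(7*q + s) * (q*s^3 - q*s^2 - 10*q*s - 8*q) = 7*q^2*s^3 - 7*q^2*s^2 - 70*q^2*s - 56*q^2 + q*s^4 - q*s^3 - 10*q*s^2 - 8*q*s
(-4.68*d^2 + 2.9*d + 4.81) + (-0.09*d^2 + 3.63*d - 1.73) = -4.77*d^2 + 6.53*d + 3.08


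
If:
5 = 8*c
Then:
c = 5/8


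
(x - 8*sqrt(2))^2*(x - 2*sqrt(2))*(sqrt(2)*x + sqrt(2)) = sqrt(2)*x^4 - 36*x^3 + sqrt(2)*x^3 - 36*x^2 + 192*sqrt(2)*x^2 - 512*x + 192*sqrt(2)*x - 512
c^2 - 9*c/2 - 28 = (c - 8)*(c + 7/2)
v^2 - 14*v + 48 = (v - 8)*(v - 6)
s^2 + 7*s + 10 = (s + 2)*(s + 5)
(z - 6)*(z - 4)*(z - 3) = z^3 - 13*z^2 + 54*z - 72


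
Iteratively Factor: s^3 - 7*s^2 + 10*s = (s)*(s^2 - 7*s + 10) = s*(s - 2)*(s - 5)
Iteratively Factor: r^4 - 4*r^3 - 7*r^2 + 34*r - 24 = (r - 2)*(r^3 - 2*r^2 - 11*r + 12) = (r - 2)*(r + 3)*(r^2 - 5*r + 4) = (r - 2)*(r - 1)*(r + 3)*(r - 4)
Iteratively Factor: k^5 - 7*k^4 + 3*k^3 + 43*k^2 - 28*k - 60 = (k + 1)*(k^4 - 8*k^3 + 11*k^2 + 32*k - 60) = (k + 1)*(k + 2)*(k^3 - 10*k^2 + 31*k - 30) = (k - 3)*(k + 1)*(k + 2)*(k^2 - 7*k + 10) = (k - 5)*(k - 3)*(k + 1)*(k + 2)*(k - 2)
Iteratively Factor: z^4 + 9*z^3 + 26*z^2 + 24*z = (z + 4)*(z^3 + 5*z^2 + 6*z) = (z + 2)*(z + 4)*(z^2 + 3*z) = (z + 2)*(z + 3)*(z + 4)*(z)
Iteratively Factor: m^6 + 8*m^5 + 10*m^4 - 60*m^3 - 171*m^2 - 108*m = (m + 3)*(m^5 + 5*m^4 - 5*m^3 - 45*m^2 - 36*m) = (m + 1)*(m + 3)*(m^4 + 4*m^3 - 9*m^2 - 36*m) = (m + 1)*(m + 3)^2*(m^3 + m^2 - 12*m) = m*(m + 1)*(m + 3)^2*(m^2 + m - 12) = m*(m - 3)*(m + 1)*(m + 3)^2*(m + 4)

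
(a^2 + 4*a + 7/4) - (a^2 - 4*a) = 8*a + 7/4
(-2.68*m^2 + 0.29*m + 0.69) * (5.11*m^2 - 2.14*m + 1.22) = -13.6948*m^4 + 7.2171*m^3 - 0.3643*m^2 - 1.1228*m + 0.8418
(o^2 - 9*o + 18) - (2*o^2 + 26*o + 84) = -o^2 - 35*o - 66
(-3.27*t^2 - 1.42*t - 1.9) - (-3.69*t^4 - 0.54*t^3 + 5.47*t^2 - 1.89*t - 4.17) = 3.69*t^4 + 0.54*t^3 - 8.74*t^2 + 0.47*t + 2.27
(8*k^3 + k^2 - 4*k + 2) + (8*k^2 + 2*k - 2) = 8*k^3 + 9*k^2 - 2*k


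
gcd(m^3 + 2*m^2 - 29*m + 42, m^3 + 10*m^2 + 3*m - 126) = m^2 + 4*m - 21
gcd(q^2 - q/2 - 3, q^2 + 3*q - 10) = q - 2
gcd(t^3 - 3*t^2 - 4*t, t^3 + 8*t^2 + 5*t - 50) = 1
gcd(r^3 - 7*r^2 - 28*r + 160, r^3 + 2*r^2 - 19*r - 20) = r^2 + r - 20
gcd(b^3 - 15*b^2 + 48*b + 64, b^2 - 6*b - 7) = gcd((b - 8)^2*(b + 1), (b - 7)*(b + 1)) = b + 1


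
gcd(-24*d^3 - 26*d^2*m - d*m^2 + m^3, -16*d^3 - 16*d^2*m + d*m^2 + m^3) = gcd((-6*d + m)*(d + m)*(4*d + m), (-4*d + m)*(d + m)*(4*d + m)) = 4*d^2 + 5*d*m + m^2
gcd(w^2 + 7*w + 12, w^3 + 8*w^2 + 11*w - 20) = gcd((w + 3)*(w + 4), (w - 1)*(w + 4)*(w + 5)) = w + 4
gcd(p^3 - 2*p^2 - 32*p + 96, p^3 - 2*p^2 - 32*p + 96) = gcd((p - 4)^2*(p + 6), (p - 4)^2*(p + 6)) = p^3 - 2*p^2 - 32*p + 96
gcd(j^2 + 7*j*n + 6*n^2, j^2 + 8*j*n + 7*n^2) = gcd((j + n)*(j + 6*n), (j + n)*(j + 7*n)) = j + n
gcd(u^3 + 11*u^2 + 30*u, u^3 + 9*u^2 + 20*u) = u^2 + 5*u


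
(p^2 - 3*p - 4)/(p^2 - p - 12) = (p + 1)/(p + 3)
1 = 1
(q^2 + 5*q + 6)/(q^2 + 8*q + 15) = (q + 2)/(q + 5)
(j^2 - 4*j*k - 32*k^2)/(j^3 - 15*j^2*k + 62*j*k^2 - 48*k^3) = (j + 4*k)/(j^2 - 7*j*k + 6*k^2)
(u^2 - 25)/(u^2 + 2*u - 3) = (u^2 - 25)/(u^2 + 2*u - 3)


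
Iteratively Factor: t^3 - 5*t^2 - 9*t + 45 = (t + 3)*(t^2 - 8*t + 15) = (t - 3)*(t + 3)*(t - 5)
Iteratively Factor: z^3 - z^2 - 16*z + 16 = (z - 1)*(z^2 - 16) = (z - 4)*(z - 1)*(z + 4)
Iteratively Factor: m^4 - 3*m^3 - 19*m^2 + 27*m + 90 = (m - 3)*(m^3 - 19*m - 30) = (m - 3)*(m + 2)*(m^2 - 2*m - 15) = (m - 3)*(m + 2)*(m + 3)*(m - 5)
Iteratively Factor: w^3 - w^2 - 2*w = (w + 1)*(w^2 - 2*w) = (w - 2)*(w + 1)*(w)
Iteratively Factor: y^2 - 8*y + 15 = (y - 5)*(y - 3)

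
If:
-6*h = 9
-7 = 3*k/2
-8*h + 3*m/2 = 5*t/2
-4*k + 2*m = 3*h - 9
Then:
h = -3/2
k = -14/3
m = -193/12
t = -97/20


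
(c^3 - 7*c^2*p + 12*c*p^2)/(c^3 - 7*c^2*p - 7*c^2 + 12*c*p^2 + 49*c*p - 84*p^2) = c/(c - 7)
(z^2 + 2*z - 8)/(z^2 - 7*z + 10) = (z + 4)/(z - 5)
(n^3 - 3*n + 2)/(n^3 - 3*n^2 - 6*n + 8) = (n - 1)/(n - 4)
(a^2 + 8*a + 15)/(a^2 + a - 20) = (a + 3)/(a - 4)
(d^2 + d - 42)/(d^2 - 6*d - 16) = (-d^2 - d + 42)/(-d^2 + 6*d + 16)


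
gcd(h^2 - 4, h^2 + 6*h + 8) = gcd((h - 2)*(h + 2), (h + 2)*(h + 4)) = h + 2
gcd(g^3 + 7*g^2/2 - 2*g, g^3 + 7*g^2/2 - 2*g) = g^3 + 7*g^2/2 - 2*g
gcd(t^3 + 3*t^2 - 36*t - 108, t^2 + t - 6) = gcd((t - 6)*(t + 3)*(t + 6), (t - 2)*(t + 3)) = t + 3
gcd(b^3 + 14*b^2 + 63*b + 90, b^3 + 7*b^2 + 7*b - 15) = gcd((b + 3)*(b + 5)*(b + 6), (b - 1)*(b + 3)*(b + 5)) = b^2 + 8*b + 15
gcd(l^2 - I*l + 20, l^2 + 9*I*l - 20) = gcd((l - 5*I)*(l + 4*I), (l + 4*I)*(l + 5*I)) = l + 4*I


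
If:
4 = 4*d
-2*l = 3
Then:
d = 1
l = -3/2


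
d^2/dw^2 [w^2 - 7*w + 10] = 2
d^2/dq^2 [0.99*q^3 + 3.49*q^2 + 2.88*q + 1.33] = 5.94*q + 6.98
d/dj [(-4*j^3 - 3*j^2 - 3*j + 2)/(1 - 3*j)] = 3*(8*j^3 - j^2 - 2*j + 1)/(9*j^2 - 6*j + 1)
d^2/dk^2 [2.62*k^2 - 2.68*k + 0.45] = 5.24000000000000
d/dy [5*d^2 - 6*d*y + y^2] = -6*d + 2*y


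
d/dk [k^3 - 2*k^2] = k*(3*k - 4)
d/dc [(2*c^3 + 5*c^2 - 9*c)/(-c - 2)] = (-4*c^3 - 17*c^2 - 20*c + 18)/(c^2 + 4*c + 4)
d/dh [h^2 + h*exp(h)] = h*exp(h) + 2*h + exp(h)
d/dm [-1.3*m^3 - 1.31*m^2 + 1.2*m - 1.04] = -3.9*m^2 - 2.62*m + 1.2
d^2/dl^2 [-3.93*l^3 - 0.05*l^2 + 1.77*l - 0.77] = -23.58*l - 0.1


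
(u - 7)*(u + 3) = u^2 - 4*u - 21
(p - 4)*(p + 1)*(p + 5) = p^3 + 2*p^2 - 19*p - 20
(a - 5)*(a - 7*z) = a^2 - 7*a*z - 5*a + 35*z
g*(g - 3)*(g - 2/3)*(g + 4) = g^4 + g^3/3 - 38*g^2/3 + 8*g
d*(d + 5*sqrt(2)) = d^2 + 5*sqrt(2)*d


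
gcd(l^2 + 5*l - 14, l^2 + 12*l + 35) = l + 7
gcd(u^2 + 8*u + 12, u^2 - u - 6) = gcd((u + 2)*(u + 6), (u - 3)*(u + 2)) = u + 2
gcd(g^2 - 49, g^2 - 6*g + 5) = 1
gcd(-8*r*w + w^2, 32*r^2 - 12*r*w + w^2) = 8*r - w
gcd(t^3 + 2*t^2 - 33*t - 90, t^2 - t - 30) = t^2 - t - 30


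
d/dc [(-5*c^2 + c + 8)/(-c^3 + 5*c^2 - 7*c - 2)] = (-5*c^4 + 2*c^3 + 54*c^2 - 60*c + 54)/(c^6 - 10*c^5 + 39*c^4 - 66*c^3 + 29*c^2 + 28*c + 4)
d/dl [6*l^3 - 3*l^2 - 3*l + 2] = 18*l^2 - 6*l - 3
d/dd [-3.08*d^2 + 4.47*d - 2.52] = 4.47 - 6.16*d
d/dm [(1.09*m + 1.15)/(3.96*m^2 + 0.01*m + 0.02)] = (-4.3164*m^2 - 9.108*m + 0.0103)/(15.6816*m^4 + 0.0792*m^3 + 0.1585*m^2 + 0.0004*m + 0.0004)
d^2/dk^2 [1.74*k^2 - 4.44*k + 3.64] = 3.48000000000000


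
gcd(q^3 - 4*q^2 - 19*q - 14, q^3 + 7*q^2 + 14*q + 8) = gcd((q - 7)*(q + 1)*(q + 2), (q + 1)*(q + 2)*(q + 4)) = q^2 + 3*q + 2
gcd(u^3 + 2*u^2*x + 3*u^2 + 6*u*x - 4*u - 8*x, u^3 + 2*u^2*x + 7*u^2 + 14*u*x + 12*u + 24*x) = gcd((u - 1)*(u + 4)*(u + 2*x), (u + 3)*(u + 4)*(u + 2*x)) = u^2 + 2*u*x + 4*u + 8*x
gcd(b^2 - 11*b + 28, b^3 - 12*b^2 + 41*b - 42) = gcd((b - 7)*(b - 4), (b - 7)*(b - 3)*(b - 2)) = b - 7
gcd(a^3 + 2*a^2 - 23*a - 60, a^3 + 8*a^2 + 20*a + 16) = a + 4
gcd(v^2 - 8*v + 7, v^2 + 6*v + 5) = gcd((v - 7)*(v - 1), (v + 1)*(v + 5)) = 1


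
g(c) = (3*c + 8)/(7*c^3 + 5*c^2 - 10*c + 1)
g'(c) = (3*c + 8)*(-21*c^2 - 10*c + 10)/(7*c^3 + 5*c^2 - 10*c + 1)^2 + 3/(7*c^3 + 5*c^2 - 10*c + 1) = (-42*c^3 - 183*c^2 - 80*c + 83)/(49*c^6 + 70*c^5 - 115*c^4 - 86*c^3 + 110*c^2 - 20*c + 1)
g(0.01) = 8.92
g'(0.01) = 101.34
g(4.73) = 0.03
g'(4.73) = -0.01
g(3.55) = 0.05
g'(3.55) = -0.04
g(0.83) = 71.36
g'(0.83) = -6176.47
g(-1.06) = 0.54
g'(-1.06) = 0.15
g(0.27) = -7.36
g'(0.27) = 32.93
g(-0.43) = 1.18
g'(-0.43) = 2.71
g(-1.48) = 0.88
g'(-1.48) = -3.84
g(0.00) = 8.00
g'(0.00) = 83.00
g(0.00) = 8.00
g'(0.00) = 83.00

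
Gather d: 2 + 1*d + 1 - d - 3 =0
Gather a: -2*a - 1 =-2*a - 1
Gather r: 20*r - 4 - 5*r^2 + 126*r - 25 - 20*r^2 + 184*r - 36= -25*r^2 + 330*r - 65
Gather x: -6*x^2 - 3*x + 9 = -6*x^2 - 3*x + 9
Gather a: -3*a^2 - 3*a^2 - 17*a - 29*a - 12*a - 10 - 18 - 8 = -6*a^2 - 58*a - 36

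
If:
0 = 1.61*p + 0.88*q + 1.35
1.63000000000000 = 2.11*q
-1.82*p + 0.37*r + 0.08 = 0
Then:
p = -1.26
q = 0.77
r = -6.42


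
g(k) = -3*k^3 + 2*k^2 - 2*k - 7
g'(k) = -9*k^2 + 4*k - 2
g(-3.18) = 116.06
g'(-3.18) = -105.73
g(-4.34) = 284.59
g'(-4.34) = -188.88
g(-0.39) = -5.74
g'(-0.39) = -4.93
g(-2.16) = 36.88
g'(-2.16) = -52.63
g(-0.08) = -6.83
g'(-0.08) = -2.38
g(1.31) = -12.93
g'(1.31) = -12.20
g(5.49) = -454.11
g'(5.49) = -251.30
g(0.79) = -8.81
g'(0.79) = -4.46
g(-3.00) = 98.00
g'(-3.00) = -95.00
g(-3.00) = 98.00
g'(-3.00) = -95.00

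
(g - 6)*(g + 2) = g^2 - 4*g - 12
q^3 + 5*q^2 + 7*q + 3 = (q + 1)^2*(q + 3)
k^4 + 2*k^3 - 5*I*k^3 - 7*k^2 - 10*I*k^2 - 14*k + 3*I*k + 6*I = (k + 2)*(k - 3*I)*(k - I)^2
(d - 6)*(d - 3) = d^2 - 9*d + 18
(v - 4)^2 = v^2 - 8*v + 16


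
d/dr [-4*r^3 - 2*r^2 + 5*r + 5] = -12*r^2 - 4*r + 5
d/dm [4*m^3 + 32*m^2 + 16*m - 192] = 12*m^2 + 64*m + 16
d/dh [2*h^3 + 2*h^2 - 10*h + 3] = 6*h^2 + 4*h - 10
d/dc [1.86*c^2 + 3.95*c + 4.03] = 3.72*c + 3.95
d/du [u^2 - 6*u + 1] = 2*u - 6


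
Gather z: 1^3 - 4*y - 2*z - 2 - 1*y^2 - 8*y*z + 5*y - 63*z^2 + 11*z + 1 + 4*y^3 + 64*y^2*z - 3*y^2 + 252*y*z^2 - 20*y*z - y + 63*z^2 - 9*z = 4*y^3 - 4*y^2 + 252*y*z^2 + z*(64*y^2 - 28*y)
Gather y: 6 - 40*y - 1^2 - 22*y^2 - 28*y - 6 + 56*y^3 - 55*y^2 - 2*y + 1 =56*y^3 - 77*y^2 - 70*y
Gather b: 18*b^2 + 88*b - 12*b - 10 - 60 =18*b^2 + 76*b - 70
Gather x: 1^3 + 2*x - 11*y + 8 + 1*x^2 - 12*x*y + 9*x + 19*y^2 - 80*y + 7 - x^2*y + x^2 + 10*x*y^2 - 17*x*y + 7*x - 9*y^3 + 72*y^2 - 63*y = x^2*(2 - y) + x*(10*y^2 - 29*y + 18) - 9*y^3 + 91*y^2 - 154*y + 16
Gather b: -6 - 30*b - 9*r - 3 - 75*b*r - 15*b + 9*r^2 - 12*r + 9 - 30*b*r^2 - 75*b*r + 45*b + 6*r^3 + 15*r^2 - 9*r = b*(-30*r^2 - 150*r) + 6*r^3 + 24*r^2 - 30*r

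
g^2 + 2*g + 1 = (g + 1)^2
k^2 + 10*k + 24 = (k + 4)*(k + 6)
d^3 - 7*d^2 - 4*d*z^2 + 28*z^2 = (d - 7)*(d - 2*z)*(d + 2*z)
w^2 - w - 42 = (w - 7)*(w + 6)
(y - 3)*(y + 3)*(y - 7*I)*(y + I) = y^4 - 6*I*y^3 - 2*y^2 + 54*I*y - 63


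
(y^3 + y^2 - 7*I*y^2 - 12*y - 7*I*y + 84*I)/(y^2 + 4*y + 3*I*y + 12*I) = (y^2 - y*(3 + 7*I) + 21*I)/(y + 3*I)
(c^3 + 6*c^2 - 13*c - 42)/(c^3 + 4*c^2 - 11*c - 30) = (c + 7)/(c + 5)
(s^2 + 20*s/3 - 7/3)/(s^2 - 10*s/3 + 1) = (s + 7)/(s - 3)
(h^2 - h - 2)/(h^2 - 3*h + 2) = (h + 1)/(h - 1)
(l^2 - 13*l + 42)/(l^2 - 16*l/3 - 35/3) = 3*(l - 6)/(3*l + 5)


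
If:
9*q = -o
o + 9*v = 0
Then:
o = -9*v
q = v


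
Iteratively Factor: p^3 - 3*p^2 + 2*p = (p - 2)*(p^2 - p) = p*(p - 2)*(p - 1)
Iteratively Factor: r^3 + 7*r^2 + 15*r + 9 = (r + 3)*(r^2 + 4*r + 3) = (r + 3)^2*(r + 1)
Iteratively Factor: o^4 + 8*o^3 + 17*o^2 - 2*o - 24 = (o - 1)*(o^3 + 9*o^2 + 26*o + 24) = (o - 1)*(o + 4)*(o^2 + 5*o + 6) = (o - 1)*(o + 3)*(o + 4)*(o + 2)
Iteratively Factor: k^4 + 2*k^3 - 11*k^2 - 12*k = (k + 1)*(k^3 + k^2 - 12*k) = (k - 3)*(k + 1)*(k^2 + 4*k) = k*(k - 3)*(k + 1)*(k + 4)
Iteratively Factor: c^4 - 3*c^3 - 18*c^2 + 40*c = (c - 2)*(c^3 - c^2 - 20*c) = (c - 5)*(c - 2)*(c^2 + 4*c) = c*(c - 5)*(c - 2)*(c + 4)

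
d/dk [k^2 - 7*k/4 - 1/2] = 2*k - 7/4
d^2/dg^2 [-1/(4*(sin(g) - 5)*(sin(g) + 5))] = (2*sin(g)^4 + 47*sin(g)^2 - 25)/(2*(sin(g) - 5)^3*(sin(g) + 5)^3)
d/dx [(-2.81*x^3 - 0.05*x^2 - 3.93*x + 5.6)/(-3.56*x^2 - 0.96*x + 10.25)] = (10.0036*x^4 + 5.3952*x^3 - 100.3503*x^2 + 38.847*x - 34.9065)/(12.6736*x^4 + 6.8352*x^3 - 72.0584*x^2 - 19.68*x + 105.0625)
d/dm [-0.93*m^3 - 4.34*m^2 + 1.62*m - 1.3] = -2.79*m^2 - 8.68*m + 1.62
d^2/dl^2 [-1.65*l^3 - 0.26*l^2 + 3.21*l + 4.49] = -9.9*l - 0.52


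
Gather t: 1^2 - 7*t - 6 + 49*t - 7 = 42*t - 12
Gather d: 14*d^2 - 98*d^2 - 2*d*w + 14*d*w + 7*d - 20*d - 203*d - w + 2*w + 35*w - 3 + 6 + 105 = -84*d^2 + d*(12*w - 216) + 36*w + 108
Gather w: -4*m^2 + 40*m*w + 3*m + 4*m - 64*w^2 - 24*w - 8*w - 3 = -4*m^2 + 7*m - 64*w^2 + w*(40*m - 32) - 3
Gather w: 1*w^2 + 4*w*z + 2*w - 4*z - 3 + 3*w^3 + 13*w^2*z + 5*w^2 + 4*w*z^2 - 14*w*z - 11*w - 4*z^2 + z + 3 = 3*w^3 + w^2*(13*z + 6) + w*(4*z^2 - 10*z - 9) - 4*z^2 - 3*z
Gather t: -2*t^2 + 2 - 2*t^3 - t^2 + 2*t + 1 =-2*t^3 - 3*t^2 + 2*t + 3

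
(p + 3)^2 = p^2 + 6*p + 9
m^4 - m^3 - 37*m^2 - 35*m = m*(m - 7)*(m + 1)*(m + 5)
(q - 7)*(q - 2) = q^2 - 9*q + 14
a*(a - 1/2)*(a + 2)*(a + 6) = a^4 + 15*a^3/2 + 8*a^2 - 6*a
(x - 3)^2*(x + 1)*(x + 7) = x^4 + 2*x^3 - 32*x^2 + 30*x + 63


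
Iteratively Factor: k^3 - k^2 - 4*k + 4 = (k - 1)*(k^2 - 4) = (k - 1)*(k + 2)*(k - 2)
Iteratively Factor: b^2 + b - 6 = (b + 3)*(b - 2)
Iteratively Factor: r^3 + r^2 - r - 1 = (r - 1)*(r^2 + 2*r + 1) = (r - 1)*(r + 1)*(r + 1)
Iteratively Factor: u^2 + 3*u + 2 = (u + 1)*(u + 2)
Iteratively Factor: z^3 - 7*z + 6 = (z - 2)*(z^2 + 2*z - 3) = (z - 2)*(z + 3)*(z - 1)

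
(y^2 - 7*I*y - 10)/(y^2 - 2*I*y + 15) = (y - 2*I)/(y + 3*I)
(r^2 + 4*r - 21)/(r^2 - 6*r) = (r^2 + 4*r - 21)/(r*(r - 6))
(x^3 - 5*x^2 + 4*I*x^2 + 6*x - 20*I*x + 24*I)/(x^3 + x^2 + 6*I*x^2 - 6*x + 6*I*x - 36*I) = (x^2 + x*(-3 + 4*I) - 12*I)/(x^2 + x*(3 + 6*I) + 18*I)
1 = 1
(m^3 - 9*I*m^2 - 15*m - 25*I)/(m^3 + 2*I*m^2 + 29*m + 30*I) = (m - 5*I)/(m + 6*I)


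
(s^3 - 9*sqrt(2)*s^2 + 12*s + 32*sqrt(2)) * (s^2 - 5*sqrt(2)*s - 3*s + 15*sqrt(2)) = s^5 - 14*sqrt(2)*s^4 - 3*s^4 + 42*sqrt(2)*s^3 + 102*s^3 - 306*s^2 - 28*sqrt(2)*s^2 - 320*s + 84*sqrt(2)*s + 960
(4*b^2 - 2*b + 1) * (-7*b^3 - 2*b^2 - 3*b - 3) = -28*b^5 + 6*b^4 - 15*b^3 - 8*b^2 + 3*b - 3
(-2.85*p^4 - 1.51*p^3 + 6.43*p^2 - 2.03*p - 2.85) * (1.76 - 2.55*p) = 7.2675*p^5 - 1.1655*p^4 - 19.0541*p^3 + 16.4933*p^2 + 3.6947*p - 5.016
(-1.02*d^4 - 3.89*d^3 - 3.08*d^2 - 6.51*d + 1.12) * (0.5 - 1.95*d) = 1.989*d^5 + 7.0755*d^4 + 4.061*d^3 + 11.1545*d^2 - 5.439*d + 0.56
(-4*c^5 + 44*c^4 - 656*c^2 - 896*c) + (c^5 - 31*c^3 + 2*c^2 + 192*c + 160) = -3*c^5 + 44*c^4 - 31*c^3 - 654*c^2 - 704*c + 160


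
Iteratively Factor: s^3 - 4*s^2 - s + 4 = (s - 1)*(s^2 - 3*s - 4) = (s - 1)*(s + 1)*(s - 4)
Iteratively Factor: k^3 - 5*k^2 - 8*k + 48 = (k - 4)*(k^2 - k - 12) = (k - 4)^2*(k + 3)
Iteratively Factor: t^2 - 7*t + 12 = (t - 4)*(t - 3)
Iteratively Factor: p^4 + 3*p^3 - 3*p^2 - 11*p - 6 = (p + 1)*(p^3 + 2*p^2 - 5*p - 6) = (p + 1)*(p + 3)*(p^2 - p - 2) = (p + 1)^2*(p + 3)*(p - 2)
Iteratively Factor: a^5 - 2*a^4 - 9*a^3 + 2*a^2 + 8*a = (a - 1)*(a^4 - a^3 - 10*a^2 - 8*a) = (a - 1)*(a + 1)*(a^3 - 2*a^2 - 8*a) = (a - 1)*(a + 1)*(a + 2)*(a^2 - 4*a) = (a - 4)*(a - 1)*(a + 1)*(a + 2)*(a)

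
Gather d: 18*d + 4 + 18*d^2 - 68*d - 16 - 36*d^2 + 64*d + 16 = -18*d^2 + 14*d + 4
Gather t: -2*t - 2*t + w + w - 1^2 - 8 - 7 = -4*t + 2*w - 16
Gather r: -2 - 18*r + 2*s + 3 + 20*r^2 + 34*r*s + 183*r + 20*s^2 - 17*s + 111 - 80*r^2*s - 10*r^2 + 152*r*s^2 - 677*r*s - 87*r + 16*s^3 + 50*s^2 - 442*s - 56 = r^2*(10 - 80*s) + r*(152*s^2 - 643*s + 78) + 16*s^3 + 70*s^2 - 457*s + 56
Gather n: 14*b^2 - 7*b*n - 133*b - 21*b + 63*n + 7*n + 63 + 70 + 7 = 14*b^2 - 154*b + n*(70 - 7*b) + 140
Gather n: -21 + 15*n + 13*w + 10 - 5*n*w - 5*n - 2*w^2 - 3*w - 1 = n*(10 - 5*w) - 2*w^2 + 10*w - 12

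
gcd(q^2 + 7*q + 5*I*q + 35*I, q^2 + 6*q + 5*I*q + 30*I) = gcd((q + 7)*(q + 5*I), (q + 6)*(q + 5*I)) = q + 5*I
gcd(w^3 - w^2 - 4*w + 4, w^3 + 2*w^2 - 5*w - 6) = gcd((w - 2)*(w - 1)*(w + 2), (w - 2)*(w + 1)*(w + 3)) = w - 2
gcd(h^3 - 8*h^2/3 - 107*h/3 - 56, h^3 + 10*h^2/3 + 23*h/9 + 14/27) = h + 7/3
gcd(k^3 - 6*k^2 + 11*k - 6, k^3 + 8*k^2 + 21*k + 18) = 1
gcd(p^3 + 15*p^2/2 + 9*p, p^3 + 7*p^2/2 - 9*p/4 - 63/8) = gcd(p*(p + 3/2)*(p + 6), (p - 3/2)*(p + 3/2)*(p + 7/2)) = p + 3/2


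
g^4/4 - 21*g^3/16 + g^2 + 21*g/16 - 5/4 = (g/4 + 1/4)*(g - 4)*(g - 5/4)*(g - 1)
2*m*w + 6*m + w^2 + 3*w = (2*m + w)*(w + 3)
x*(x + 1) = x^2 + x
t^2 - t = t*(t - 1)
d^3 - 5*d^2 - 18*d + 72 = (d - 6)*(d - 3)*(d + 4)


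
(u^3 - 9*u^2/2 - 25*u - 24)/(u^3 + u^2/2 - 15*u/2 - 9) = (u - 8)/(u - 3)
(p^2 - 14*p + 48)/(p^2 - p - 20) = (-p^2 + 14*p - 48)/(-p^2 + p + 20)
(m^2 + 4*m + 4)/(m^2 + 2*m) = (m + 2)/m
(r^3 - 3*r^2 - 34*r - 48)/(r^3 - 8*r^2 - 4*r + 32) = (r + 3)/(r - 2)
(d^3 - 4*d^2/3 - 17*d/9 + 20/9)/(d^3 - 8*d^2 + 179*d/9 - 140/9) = (3*d^2 + d - 4)/(3*d^2 - 19*d + 28)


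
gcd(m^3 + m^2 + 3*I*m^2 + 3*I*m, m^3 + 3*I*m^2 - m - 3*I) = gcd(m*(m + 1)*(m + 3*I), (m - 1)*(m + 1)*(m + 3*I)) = m^2 + m*(1 + 3*I) + 3*I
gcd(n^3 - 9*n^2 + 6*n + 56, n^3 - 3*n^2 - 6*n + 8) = n^2 - 2*n - 8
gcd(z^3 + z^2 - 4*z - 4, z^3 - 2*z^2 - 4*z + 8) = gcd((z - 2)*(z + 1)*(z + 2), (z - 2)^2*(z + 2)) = z^2 - 4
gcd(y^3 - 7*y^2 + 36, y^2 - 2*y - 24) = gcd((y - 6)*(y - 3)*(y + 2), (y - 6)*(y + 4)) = y - 6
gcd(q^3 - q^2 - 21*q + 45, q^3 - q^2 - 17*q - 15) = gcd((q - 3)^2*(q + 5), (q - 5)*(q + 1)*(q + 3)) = 1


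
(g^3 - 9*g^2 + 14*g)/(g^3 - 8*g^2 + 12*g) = (g - 7)/(g - 6)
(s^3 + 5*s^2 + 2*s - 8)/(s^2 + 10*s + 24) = (s^2 + s - 2)/(s + 6)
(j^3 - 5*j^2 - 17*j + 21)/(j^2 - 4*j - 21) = j - 1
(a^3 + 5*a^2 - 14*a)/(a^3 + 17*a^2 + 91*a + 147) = a*(a - 2)/(a^2 + 10*a + 21)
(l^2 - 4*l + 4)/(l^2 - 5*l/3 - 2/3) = 3*(l - 2)/(3*l + 1)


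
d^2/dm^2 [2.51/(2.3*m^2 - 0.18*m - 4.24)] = (26.5558*m^2 - 2.07828*m - 2.51*(4.6*m - 0.18)*(9.2*m - 0.36) - 48.95504)/(-2.3*m^2 + 0.18*m + 4.24)^3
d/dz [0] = 0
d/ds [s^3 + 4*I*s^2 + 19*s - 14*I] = 3*s^2 + 8*I*s + 19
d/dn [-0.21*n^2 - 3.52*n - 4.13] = -0.42*n - 3.52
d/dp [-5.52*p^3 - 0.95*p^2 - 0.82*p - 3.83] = -16.56*p^2 - 1.9*p - 0.82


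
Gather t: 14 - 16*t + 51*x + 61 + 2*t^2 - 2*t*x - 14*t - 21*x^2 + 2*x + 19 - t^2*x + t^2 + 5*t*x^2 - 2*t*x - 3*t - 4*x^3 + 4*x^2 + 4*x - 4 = t^2*(3 - x) + t*(5*x^2 - 4*x - 33) - 4*x^3 - 17*x^2 + 57*x + 90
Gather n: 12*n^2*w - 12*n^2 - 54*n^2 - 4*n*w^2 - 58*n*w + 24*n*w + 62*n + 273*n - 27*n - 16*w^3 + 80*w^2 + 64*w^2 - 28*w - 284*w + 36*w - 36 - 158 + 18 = n^2*(12*w - 66) + n*(-4*w^2 - 34*w + 308) - 16*w^3 + 144*w^2 - 276*w - 176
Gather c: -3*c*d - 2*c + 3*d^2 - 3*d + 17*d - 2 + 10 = c*(-3*d - 2) + 3*d^2 + 14*d + 8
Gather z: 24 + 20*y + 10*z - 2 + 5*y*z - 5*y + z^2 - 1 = 15*y + z^2 + z*(5*y + 10) + 21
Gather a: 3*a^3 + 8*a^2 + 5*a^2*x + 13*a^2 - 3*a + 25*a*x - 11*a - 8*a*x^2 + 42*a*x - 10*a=3*a^3 + a^2*(5*x + 21) + a*(-8*x^2 + 67*x - 24)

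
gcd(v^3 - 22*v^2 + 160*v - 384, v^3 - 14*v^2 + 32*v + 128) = v^2 - 16*v + 64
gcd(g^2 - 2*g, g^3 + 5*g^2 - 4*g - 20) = g - 2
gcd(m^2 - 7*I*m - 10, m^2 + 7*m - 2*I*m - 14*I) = m - 2*I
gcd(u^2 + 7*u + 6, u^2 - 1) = u + 1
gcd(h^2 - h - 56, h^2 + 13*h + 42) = h + 7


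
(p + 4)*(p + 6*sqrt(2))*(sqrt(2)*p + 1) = sqrt(2)*p^3 + 4*sqrt(2)*p^2 + 13*p^2 + 6*sqrt(2)*p + 52*p + 24*sqrt(2)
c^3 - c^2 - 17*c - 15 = (c - 5)*(c + 1)*(c + 3)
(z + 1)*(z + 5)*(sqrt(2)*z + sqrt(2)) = sqrt(2)*z^3 + 7*sqrt(2)*z^2 + 11*sqrt(2)*z + 5*sqrt(2)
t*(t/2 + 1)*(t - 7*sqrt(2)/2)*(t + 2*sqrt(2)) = t^4/2 - 3*sqrt(2)*t^3/4 + t^3 - 7*t^2 - 3*sqrt(2)*t^2/2 - 14*t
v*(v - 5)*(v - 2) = v^3 - 7*v^2 + 10*v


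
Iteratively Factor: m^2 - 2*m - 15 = (m - 5)*(m + 3)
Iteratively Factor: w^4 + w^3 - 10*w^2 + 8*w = (w + 4)*(w^3 - 3*w^2 + 2*w) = (w - 1)*(w + 4)*(w^2 - 2*w) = w*(w - 1)*(w + 4)*(w - 2)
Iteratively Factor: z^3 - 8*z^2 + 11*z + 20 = (z - 4)*(z^2 - 4*z - 5) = (z - 4)*(z + 1)*(z - 5)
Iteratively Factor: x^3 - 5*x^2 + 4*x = (x)*(x^2 - 5*x + 4) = x*(x - 1)*(x - 4)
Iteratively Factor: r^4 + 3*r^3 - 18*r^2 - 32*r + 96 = (r - 2)*(r^3 + 5*r^2 - 8*r - 48) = (r - 3)*(r - 2)*(r^2 + 8*r + 16) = (r - 3)*(r - 2)*(r + 4)*(r + 4)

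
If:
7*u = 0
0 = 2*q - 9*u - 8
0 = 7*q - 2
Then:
No Solution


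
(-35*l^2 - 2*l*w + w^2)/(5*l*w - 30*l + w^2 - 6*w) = (-7*l + w)/(w - 6)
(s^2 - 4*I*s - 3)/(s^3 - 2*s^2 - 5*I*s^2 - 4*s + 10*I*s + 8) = (s - 3*I)/(s^2 + s*(-2 - 4*I) + 8*I)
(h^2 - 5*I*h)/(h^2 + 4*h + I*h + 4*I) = h*(h - 5*I)/(h^2 + h*(4 + I) + 4*I)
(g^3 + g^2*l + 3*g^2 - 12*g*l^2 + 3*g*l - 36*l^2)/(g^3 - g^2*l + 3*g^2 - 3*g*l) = (g^2 + g*l - 12*l^2)/(g*(g - l))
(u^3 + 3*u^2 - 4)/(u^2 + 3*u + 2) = (u^2 + u - 2)/(u + 1)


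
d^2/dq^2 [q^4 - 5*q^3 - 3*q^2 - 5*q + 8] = 12*q^2 - 30*q - 6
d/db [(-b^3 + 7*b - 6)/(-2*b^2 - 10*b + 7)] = (2*b^4 + 20*b^3 - 7*b^2 - 24*b - 11)/(4*b^4 + 40*b^3 + 72*b^2 - 140*b + 49)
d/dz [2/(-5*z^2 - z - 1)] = 2*(10*z + 1)/(5*z^2 + z + 1)^2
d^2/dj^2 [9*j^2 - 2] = 18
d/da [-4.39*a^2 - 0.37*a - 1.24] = -8.78*a - 0.37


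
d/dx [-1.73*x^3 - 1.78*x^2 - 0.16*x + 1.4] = -5.19*x^2 - 3.56*x - 0.16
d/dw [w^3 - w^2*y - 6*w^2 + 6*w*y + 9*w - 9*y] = 3*w^2 - 2*w*y - 12*w + 6*y + 9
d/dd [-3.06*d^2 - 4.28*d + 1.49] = -6.12*d - 4.28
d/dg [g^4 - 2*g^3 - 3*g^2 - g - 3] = 4*g^3 - 6*g^2 - 6*g - 1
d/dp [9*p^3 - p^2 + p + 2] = 27*p^2 - 2*p + 1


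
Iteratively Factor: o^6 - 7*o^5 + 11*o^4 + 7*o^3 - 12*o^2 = (o - 1)*(o^5 - 6*o^4 + 5*o^3 + 12*o^2) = o*(o - 1)*(o^4 - 6*o^3 + 5*o^2 + 12*o) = o^2*(o - 1)*(o^3 - 6*o^2 + 5*o + 12) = o^2*(o - 1)*(o + 1)*(o^2 - 7*o + 12) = o^2*(o - 3)*(o - 1)*(o + 1)*(o - 4)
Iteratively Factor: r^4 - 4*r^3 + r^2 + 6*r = (r - 3)*(r^3 - r^2 - 2*r) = (r - 3)*(r + 1)*(r^2 - 2*r) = (r - 3)*(r - 2)*(r + 1)*(r)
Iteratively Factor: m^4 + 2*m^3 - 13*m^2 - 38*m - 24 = (m + 3)*(m^3 - m^2 - 10*m - 8) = (m - 4)*(m + 3)*(m^2 + 3*m + 2) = (m - 4)*(m + 1)*(m + 3)*(m + 2)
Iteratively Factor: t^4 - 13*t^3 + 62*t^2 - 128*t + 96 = (t - 4)*(t^3 - 9*t^2 + 26*t - 24) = (t - 4)*(t - 3)*(t^2 - 6*t + 8) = (t - 4)*(t - 3)*(t - 2)*(t - 4)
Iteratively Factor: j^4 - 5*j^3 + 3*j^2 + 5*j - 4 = (j - 4)*(j^3 - j^2 - j + 1) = (j - 4)*(j + 1)*(j^2 - 2*j + 1) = (j - 4)*(j - 1)*(j + 1)*(j - 1)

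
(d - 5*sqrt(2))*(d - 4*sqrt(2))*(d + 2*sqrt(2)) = d^3 - 7*sqrt(2)*d^2 + 4*d + 80*sqrt(2)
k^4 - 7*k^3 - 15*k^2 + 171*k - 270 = (k - 6)*(k - 3)^2*(k + 5)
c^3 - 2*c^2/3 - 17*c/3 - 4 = (c - 3)*(c + 1)*(c + 4/3)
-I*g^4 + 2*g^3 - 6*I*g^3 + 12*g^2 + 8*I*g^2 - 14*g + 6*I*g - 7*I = (g + 7)*(g + I)^2*(-I*g + I)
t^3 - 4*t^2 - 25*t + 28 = (t - 7)*(t - 1)*(t + 4)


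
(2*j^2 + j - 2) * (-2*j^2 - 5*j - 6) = -4*j^4 - 12*j^3 - 13*j^2 + 4*j + 12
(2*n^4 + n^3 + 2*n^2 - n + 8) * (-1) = -2*n^4 - n^3 - 2*n^2 + n - 8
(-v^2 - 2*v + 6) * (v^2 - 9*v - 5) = -v^4 + 7*v^3 + 29*v^2 - 44*v - 30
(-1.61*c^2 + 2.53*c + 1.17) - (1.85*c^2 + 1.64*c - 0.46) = -3.46*c^2 + 0.89*c + 1.63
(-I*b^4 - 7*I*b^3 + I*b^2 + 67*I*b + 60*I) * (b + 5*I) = -I*b^5 + 5*b^4 - 7*I*b^4 + 35*b^3 + I*b^3 - 5*b^2 + 67*I*b^2 - 335*b + 60*I*b - 300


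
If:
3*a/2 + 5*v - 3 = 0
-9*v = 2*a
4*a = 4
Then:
No Solution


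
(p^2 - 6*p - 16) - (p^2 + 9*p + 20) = -15*p - 36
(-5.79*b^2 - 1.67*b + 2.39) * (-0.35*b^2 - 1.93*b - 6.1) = 2.0265*b^4 + 11.7592*b^3 + 37.7056*b^2 + 5.5743*b - 14.579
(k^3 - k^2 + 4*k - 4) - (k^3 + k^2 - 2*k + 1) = -2*k^2 + 6*k - 5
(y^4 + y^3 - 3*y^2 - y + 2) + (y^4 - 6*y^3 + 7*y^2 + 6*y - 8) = 2*y^4 - 5*y^3 + 4*y^2 + 5*y - 6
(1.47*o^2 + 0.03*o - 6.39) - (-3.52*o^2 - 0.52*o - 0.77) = 4.99*o^2 + 0.55*o - 5.62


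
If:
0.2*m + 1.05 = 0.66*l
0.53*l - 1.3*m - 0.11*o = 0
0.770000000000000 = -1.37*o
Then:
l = 1.83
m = 0.79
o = -0.56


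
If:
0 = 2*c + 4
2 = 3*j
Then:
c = -2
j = 2/3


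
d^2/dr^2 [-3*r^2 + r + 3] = -6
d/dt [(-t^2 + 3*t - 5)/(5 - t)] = (t^2 - 10*t + 10)/(t^2 - 10*t + 25)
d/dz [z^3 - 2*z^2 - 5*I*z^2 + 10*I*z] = 3*z^2 - 4*z - 10*I*z + 10*I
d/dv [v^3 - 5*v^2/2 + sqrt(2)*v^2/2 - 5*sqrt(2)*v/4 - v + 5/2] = 3*v^2 - 5*v + sqrt(2)*v - 5*sqrt(2)/4 - 1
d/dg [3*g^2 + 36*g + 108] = 6*g + 36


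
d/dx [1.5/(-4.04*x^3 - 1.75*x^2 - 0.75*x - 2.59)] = (18.18*x^2 + 5.25*x + 1.125)/(4.04*x^3 + 1.75*x^2 + 0.75*x + 2.59)^2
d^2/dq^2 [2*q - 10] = 0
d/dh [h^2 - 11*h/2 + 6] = 2*h - 11/2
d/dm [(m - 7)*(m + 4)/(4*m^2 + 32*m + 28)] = (11*m^2 + 70*m + 203)/(4*(m^4 + 16*m^3 + 78*m^2 + 112*m + 49))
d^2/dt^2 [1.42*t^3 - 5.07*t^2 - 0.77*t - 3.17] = 8.52*t - 10.14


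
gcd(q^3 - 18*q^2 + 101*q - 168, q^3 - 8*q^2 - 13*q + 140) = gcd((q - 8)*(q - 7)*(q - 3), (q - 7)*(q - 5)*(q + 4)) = q - 7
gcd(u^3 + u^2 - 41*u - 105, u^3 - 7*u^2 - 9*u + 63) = u^2 - 4*u - 21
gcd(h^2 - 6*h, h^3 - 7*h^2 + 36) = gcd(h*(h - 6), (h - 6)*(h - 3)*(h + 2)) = h - 6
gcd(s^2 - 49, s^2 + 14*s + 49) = s + 7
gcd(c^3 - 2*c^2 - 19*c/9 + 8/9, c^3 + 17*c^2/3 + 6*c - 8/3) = c - 1/3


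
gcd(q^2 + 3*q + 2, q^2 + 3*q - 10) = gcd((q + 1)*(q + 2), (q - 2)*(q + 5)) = 1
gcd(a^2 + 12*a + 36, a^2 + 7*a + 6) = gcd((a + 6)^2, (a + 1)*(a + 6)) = a + 6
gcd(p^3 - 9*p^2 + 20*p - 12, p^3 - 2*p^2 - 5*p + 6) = p - 1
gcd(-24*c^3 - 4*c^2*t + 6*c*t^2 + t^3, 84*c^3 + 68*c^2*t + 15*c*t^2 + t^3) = 12*c^2 + 8*c*t + t^2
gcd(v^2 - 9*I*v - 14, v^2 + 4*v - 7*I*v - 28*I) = v - 7*I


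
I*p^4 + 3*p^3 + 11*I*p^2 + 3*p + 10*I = (p - 5*I)*(p + I)*(p + 2*I)*(I*p + 1)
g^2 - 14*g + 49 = (g - 7)^2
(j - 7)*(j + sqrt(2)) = j^2 - 7*j + sqrt(2)*j - 7*sqrt(2)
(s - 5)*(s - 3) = s^2 - 8*s + 15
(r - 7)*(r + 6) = r^2 - r - 42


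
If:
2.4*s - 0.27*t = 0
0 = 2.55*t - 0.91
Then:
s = 0.04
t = 0.36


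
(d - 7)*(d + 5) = d^2 - 2*d - 35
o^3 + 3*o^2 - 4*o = o*(o - 1)*(o + 4)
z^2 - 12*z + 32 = (z - 8)*(z - 4)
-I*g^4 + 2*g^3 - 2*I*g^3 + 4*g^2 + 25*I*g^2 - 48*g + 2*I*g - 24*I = (g - 4)*(g + 6)*(g + I)*(-I*g + 1)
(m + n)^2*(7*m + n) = 7*m^3 + 15*m^2*n + 9*m*n^2 + n^3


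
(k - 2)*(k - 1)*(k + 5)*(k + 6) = k^4 + 8*k^3 - k^2 - 68*k + 60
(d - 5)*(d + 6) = d^2 + d - 30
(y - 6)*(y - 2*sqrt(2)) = y^2 - 6*y - 2*sqrt(2)*y + 12*sqrt(2)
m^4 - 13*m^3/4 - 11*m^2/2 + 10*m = m*(m - 4)*(m - 5/4)*(m + 2)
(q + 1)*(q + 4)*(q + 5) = q^3 + 10*q^2 + 29*q + 20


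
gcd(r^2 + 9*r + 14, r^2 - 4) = r + 2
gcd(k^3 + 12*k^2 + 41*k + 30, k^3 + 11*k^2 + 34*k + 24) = k^2 + 7*k + 6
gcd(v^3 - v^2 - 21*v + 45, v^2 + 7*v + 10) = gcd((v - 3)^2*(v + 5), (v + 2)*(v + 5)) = v + 5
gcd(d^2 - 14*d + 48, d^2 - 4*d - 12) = d - 6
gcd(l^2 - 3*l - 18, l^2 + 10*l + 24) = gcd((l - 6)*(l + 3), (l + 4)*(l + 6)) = 1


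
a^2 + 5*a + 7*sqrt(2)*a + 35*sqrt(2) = (a + 5)*(a + 7*sqrt(2))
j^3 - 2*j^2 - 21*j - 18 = (j - 6)*(j + 1)*(j + 3)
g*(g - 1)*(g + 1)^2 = g^4 + g^3 - g^2 - g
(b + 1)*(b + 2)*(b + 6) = b^3 + 9*b^2 + 20*b + 12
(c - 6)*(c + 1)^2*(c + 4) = c^4 - 27*c^2 - 50*c - 24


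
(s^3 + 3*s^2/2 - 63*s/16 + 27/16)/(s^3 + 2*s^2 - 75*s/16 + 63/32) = 2*(s + 3)/(2*s + 7)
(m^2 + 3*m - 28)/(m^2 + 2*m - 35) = (m - 4)/(m - 5)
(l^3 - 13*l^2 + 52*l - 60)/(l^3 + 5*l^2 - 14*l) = (l^2 - 11*l + 30)/(l*(l + 7))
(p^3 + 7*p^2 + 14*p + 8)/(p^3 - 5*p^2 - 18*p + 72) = (p^2 + 3*p + 2)/(p^2 - 9*p + 18)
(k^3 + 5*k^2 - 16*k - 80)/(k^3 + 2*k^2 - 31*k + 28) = (k^2 + 9*k + 20)/(k^2 + 6*k - 7)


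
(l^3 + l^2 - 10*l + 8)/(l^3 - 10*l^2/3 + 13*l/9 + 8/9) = 9*(l^2 + 2*l - 8)/(9*l^2 - 21*l - 8)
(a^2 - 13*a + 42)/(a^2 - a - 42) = (a - 6)/(a + 6)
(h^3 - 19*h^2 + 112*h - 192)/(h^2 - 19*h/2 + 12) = 2*(h^2 - 11*h + 24)/(2*h - 3)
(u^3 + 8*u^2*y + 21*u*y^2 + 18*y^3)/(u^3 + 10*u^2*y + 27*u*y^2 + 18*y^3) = (u^2 + 5*u*y + 6*y^2)/(u^2 + 7*u*y + 6*y^2)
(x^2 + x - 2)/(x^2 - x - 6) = (x - 1)/(x - 3)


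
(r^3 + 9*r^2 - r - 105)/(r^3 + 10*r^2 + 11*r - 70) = (r - 3)/(r - 2)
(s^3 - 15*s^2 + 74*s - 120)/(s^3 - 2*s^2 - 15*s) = (s^2 - 10*s + 24)/(s*(s + 3))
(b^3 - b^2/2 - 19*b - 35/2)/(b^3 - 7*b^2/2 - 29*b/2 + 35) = (b + 1)/(b - 2)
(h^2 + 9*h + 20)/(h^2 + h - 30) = (h^2 + 9*h + 20)/(h^2 + h - 30)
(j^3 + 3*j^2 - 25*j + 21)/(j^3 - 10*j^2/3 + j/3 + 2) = 3*(j + 7)/(3*j + 2)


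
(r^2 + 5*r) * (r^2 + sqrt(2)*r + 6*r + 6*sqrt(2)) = r^4 + sqrt(2)*r^3 + 11*r^3 + 11*sqrt(2)*r^2 + 30*r^2 + 30*sqrt(2)*r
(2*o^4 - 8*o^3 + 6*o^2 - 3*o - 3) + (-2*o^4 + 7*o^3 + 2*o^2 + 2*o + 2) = -o^3 + 8*o^2 - o - 1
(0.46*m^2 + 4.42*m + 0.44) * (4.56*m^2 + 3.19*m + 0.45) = 2.0976*m^4 + 21.6226*m^3 + 16.3132*m^2 + 3.3926*m + 0.198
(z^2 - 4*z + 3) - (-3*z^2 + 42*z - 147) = 4*z^2 - 46*z + 150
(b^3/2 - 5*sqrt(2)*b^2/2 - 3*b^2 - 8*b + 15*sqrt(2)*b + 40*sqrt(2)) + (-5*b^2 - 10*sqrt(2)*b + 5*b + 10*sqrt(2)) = b^3/2 - 8*b^2 - 5*sqrt(2)*b^2/2 - 3*b + 5*sqrt(2)*b + 50*sqrt(2)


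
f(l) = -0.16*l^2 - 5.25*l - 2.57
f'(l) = -0.32*l - 5.25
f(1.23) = -9.27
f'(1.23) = -5.64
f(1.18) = -8.99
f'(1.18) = -5.63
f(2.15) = -14.60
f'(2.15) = -5.94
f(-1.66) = 5.70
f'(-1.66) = -4.72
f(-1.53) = 5.09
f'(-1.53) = -4.76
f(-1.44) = 4.66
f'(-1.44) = -4.79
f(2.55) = -17.00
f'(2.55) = -6.07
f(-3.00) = 11.74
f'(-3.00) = -4.29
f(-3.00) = 11.74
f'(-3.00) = -4.29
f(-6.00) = 23.17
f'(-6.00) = -3.33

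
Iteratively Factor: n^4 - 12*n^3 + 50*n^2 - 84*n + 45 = (n - 5)*(n^3 - 7*n^2 + 15*n - 9) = (n - 5)*(n - 3)*(n^2 - 4*n + 3) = (n - 5)*(n - 3)^2*(n - 1)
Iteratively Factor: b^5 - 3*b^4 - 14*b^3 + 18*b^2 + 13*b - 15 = (b + 1)*(b^4 - 4*b^3 - 10*b^2 + 28*b - 15) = (b - 1)*(b + 1)*(b^3 - 3*b^2 - 13*b + 15) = (b - 5)*(b - 1)*(b + 1)*(b^2 + 2*b - 3) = (b - 5)*(b - 1)*(b + 1)*(b + 3)*(b - 1)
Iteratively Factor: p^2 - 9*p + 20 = (p - 5)*(p - 4)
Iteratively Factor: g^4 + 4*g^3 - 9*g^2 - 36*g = (g + 3)*(g^3 + g^2 - 12*g) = g*(g + 3)*(g^2 + g - 12) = g*(g + 3)*(g + 4)*(g - 3)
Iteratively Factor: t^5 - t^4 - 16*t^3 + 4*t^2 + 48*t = (t + 3)*(t^4 - 4*t^3 - 4*t^2 + 16*t) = t*(t + 3)*(t^3 - 4*t^2 - 4*t + 16) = t*(t - 2)*(t + 3)*(t^2 - 2*t - 8) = t*(t - 4)*(t - 2)*(t + 3)*(t + 2)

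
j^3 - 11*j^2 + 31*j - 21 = (j - 7)*(j - 3)*(j - 1)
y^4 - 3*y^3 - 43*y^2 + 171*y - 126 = (y - 6)*(y - 3)*(y - 1)*(y + 7)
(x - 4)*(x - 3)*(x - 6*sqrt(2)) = x^3 - 6*sqrt(2)*x^2 - 7*x^2 + 12*x + 42*sqrt(2)*x - 72*sqrt(2)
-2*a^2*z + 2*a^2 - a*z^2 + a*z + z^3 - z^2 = (-2*a + z)*(a + z)*(z - 1)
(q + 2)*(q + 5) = q^2 + 7*q + 10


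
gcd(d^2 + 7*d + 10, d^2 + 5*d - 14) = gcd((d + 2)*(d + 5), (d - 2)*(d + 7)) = 1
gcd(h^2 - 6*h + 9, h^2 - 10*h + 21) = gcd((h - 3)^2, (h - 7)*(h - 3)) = h - 3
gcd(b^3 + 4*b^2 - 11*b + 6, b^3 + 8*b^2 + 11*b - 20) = b - 1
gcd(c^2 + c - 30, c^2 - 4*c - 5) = c - 5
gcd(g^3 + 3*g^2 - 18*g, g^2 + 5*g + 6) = 1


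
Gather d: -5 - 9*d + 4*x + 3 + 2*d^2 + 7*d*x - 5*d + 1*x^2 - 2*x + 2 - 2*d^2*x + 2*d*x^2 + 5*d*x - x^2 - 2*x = d^2*(2 - 2*x) + d*(2*x^2 + 12*x - 14)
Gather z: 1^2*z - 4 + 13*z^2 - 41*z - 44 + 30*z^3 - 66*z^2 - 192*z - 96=30*z^3 - 53*z^2 - 232*z - 144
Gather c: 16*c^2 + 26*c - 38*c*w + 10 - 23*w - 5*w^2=16*c^2 + c*(26 - 38*w) - 5*w^2 - 23*w + 10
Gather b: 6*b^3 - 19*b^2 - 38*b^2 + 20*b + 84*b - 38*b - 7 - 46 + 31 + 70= 6*b^3 - 57*b^2 + 66*b + 48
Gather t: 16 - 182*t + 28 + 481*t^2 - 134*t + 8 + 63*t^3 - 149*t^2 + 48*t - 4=63*t^3 + 332*t^2 - 268*t + 48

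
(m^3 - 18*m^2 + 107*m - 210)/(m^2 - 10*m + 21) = (m^2 - 11*m + 30)/(m - 3)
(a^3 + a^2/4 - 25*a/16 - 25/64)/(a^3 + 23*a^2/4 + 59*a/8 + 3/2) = (16*a^2 - 25)/(8*(2*a^2 + 11*a + 12))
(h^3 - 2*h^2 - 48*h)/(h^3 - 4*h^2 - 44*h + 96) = h/(h - 2)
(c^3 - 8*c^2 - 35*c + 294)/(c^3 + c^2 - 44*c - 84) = (c - 7)/(c + 2)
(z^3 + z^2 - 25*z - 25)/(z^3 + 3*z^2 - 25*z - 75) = (z + 1)/(z + 3)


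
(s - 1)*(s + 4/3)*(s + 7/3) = s^3 + 8*s^2/3 - 5*s/9 - 28/9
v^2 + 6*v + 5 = (v + 1)*(v + 5)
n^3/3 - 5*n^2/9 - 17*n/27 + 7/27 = (n/3 + 1/3)*(n - 7/3)*(n - 1/3)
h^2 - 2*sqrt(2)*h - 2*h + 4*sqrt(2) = (h - 2)*(h - 2*sqrt(2))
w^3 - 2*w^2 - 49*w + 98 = (w - 7)*(w - 2)*(w + 7)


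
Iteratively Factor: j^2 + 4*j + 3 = (j + 1)*(j + 3)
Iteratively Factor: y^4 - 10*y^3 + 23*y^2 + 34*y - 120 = (y - 4)*(y^3 - 6*y^2 - y + 30) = (y - 4)*(y + 2)*(y^2 - 8*y + 15) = (y - 5)*(y - 4)*(y + 2)*(y - 3)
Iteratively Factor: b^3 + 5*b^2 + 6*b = (b + 2)*(b^2 + 3*b) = (b + 2)*(b + 3)*(b)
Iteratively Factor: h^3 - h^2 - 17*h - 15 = (h + 3)*(h^2 - 4*h - 5) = (h - 5)*(h + 3)*(h + 1)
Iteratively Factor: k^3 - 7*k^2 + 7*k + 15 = (k + 1)*(k^2 - 8*k + 15) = (k - 5)*(k + 1)*(k - 3)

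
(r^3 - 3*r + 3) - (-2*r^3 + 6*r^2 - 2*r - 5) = 3*r^3 - 6*r^2 - r + 8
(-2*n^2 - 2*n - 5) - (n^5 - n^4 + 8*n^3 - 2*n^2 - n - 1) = -n^5 + n^4 - 8*n^3 - n - 4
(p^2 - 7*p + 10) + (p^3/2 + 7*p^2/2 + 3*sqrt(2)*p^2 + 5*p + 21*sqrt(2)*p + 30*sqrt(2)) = p^3/2 + 3*sqrt(2)*p^2 + 9*p^2/2 - 2*p + 21*sqrt(2)*p + 10 + 30*sqrt(2)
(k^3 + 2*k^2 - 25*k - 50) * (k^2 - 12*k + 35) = k^5 - 10*k^4 - 14*k^3 + 320*k^2 - 275*k - 1750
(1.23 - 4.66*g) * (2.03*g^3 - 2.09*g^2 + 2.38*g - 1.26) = -9.4598*g^4 + 12.2363*g^3 - 13.6615*g^2 + 8.799*g - 1.5498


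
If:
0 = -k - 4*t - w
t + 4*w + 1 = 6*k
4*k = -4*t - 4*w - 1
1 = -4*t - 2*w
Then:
No Solution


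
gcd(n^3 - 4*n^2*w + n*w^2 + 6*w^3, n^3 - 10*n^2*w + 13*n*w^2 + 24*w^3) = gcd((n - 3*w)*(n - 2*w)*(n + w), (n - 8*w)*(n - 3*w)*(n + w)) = -n^2 + 2*n*w + 3*w^2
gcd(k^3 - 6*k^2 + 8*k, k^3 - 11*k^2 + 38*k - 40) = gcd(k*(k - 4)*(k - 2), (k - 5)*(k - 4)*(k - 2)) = k^2 - 6*k + 8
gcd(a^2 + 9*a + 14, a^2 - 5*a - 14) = a + 2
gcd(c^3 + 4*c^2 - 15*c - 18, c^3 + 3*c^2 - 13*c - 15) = c^2 - 2*c - 3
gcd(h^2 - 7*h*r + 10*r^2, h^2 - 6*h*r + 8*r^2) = -h + 2*r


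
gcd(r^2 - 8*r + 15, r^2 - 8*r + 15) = r^2 - 8*r + 15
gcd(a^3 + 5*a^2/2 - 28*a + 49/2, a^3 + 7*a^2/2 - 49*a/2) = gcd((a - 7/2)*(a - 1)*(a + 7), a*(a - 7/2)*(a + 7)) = a^2 + 7*a/2 - 49/2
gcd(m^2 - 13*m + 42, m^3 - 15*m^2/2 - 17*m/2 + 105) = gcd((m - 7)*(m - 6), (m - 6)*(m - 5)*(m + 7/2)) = m - 6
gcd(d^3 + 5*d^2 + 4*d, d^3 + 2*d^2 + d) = d^2 + d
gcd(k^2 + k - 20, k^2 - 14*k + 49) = 1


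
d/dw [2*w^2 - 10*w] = 4*w - 10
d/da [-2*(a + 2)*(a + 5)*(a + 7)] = -6*a^2 - 56*a - 118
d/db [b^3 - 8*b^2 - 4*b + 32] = 3*b^2 - 16*b - 4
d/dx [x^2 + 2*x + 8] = 2*x + 2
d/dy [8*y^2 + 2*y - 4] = 16*y + 2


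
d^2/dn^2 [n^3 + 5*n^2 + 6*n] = 6*n + 10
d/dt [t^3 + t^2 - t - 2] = 3*t^2 + 2*t - 1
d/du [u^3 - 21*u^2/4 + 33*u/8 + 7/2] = 3*u^2 - 21*u/2 + 33/8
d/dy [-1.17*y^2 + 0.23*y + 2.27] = 0.23 - 2.34*y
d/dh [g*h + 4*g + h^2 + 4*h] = g + 2*h + 4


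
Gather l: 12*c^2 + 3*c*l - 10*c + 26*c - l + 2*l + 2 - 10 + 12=12*c^2 + 16*c + l*(3*c + 1) + 4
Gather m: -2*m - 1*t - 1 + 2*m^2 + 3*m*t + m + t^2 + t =2*m^2 + m*(3*t - 1) + t^2 - 1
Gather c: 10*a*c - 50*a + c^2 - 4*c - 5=-50*a + c^2 + c*(10*a - 4) - 5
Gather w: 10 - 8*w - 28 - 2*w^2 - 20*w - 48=-2*w^2 - 28*w - 66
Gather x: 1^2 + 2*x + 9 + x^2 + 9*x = x^2 + 11*x + 10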